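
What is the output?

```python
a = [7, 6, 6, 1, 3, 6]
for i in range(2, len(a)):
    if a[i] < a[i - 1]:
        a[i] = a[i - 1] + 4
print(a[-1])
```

18

i=2: 6>=6, unchanged → [7, 6, 6, 1, 3, 6]
i=3: 1<6, a[3] = 6+4 = 10 → [7, 6, 6, 10, 3, 6]
i=4: 3<10, a[4] = 10+4 = 14 → [7, 6, 6, 10, 14, 6]
i=5: 6<14, a[5] = 14+4 = 18 → [7, 6, 6, 10, 14, 18]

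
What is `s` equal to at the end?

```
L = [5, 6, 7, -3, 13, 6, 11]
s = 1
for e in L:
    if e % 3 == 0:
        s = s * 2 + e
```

e=5: not %3==0
e=6: %3==0, s = 1*2+6 = 8
e=7: not %3==0
e=-3: %3==0, s = 8*2+(-3) = 13
e=13: not %3==0
e=6: %3==0, s = 13*2+6 = 32
e=11: not %3==0

32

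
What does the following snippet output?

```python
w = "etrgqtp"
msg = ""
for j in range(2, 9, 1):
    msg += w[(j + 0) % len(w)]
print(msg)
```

rgqtpet

j=2: add w[2]='r' → 'r'
j=3: add w[3]='g' → 'rg'
j=4: add w[4]='q' → 'rgq'
j=5: add w[5]='t' → 'rgqt'
j=6: add w[6]='p' → 'rgqtp'
j=7: add w[0]='e' → 'rgqtpe'
j=8: add w[1]='t' → 'rgqtpet'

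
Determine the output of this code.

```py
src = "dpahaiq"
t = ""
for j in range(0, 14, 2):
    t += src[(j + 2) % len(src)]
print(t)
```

j=0: add src[2]='a' → 'a'
j=2: add src[4]='a' → 'aa'
j=4: add src[6]='q' → 'aaq'
j=6: add src[1]='p' → 'aaqp'
j=8: add src[3]='h' → 'aaqph'
j=10: add src[5]='i' → 'aaqphi'
j=12: add src[0]='d' → 'aaqphid'

aaqphid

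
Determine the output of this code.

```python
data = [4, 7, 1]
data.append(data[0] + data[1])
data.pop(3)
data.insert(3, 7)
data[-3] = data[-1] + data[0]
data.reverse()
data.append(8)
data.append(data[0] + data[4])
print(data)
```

[7, 1, 11, 4, 8, 15]

append data[0]+data[1] = 4+7 = 11 → [4, 7, 1, 11]
pop(3) removes 11 → [4, 7, 1]
insert 7 at 3 → [4, 7, 1, 7]
data[-3] = data[-1]+data[0] = 7+4 = 11 → [4, 11, 1, 7]
reverse → [7, 1, 11, 4]
append 8 → [7, 1, 11, 4, 8]
append data[0]+data[4] = 7+8 = 15 → [7, 1, 11, 4, 8, 15]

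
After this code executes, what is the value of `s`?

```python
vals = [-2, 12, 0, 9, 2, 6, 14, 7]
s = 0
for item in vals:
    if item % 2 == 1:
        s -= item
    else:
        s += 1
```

-10

item=-2: not odd, s = 0+1 = 1
item=12: not odd, s = 1+1 = 2
item=0: not odd, s = 2+1 = 3
item=9: odd, s = 3-9 = -6
item=2: not odd, s = (-6)+1 = -5
item=6: not odd, s = (-5)+1 = -4
item=14: not odd, s = (-4)+1 = -3
item=7: odd, s = (-3)-7 = -10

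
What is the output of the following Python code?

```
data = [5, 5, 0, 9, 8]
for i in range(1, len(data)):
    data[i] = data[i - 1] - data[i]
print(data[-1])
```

-17

i=1: data[1] = 5-5 = 0 → [5, 0, 0, 9, 8]
i=2: data[2] = 0-0 = 0 → [5, 0, 0, 9, 8]
i=3: data[3] = 0-9 = -9 → [5, 0, 0, -9, 8]
i=4: data[4] = (-9)-8 = -17 → [5, 0, 0, -9, -17]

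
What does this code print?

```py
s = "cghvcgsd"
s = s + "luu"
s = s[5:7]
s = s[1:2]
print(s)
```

s

+ 'luu' → 'cghvcgsdluu'
slice [5:7] → 'gs'
slice [1:2] → 's'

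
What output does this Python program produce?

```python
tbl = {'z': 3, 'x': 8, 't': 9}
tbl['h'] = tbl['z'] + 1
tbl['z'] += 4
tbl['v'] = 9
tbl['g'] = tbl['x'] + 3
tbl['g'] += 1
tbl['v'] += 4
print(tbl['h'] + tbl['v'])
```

17

tbl['h'] = tbl['z']+1 = 4 → {'z': 3, 'x': 8, 't': 9, 'h': 4}
tbl['z'] = 3+4 = 7 → {'z': 7, 'x': 8, 't': 9, 'h': 4}
tbl['v'] = 9 → {'z': 7, 'x': 8, 't': 9, 'h': 4, 'v': 9}
tbl['g'] = tbl['x']+3 = 11 → {'z': 7, 'x': 8, 't': 9, 'h': 4, 'v': 9, 'g': 11}
tbl['g'] = 11+1 = 12 → {'z': 7, 'x': 8, 't': 9, 'h': 4, 'v': 9, 'g': 12}
tbl['v'] = 9+4 = 13 → {'z': 7, 'x': 8, 't': 9, 'h': 4, 'v': 13, 'g': 12}
tbl['h']+tbl['v'] = 4+13 = 17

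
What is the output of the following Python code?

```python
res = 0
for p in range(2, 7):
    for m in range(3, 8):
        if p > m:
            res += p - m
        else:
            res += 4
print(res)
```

86

p=2,m=3: not 2>3, res = 0+4 = 4
p=2,m=4: not 2>4, res = 4+4 = 8
p=2,m=5: not 2>5, res = 8+4 = 12
p=2,m=6: not 2>6, res = 12+4 = 16
p=2,m=7: not 2>7, res = 16+4 = 20
p=3,m=3: not 3>3, res = 20+4 = 24
p=3,m=4: not 3>4, res = 24+4 = 28
p=3,m=5: not 3>5, res = 28+4 = 32
p=3,m=6: not 3>6, res = 32+4 = 36
p=3,m=7: not 3>7, res = 36+4 = 40
p=4,m=3: 4>3, res = 40+1 = 41
p=4,m=4: not 4>4, res = 41+4 = 45
p=4,m=5: not 4>5, res = 45+4 = 49
p=4,m=6: not 4>6, res = 49+4 = 53
p=4,m=7: not 4>7, res = 53+4 = 57
p=5,m=3: 5>3, res = 57+2 = 59
p=5,m=4: 5>4, res = 59+1 = 60
p=5,m=5: not 5>5, res = 60+4 = 64
p=5,m=6: not 5>6, res = 64+4 = 68
p=5,m=7: not 5>7, res = 68+4 = 72
p=6,m=3: 6>3, res = 72+3 = 75
p=6,m=4: 6>4, res = 75+2 = 77
p=6,m=5: 6>5, res = 77+1 = 78
p=6,m=6: not 6>6, res = 78+4 = 82
p=6,m=7: not 6>7, res = 82+4 = 86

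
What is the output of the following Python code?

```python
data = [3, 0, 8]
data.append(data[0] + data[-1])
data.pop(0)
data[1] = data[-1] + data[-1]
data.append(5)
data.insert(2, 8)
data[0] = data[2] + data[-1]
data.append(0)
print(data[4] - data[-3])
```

-6

append data[0]+data[-1] = 3+8 = 11 → [3, 0, 8, 11]
pop(0) removes 3 → [0, 8, 11]
data[1] = data[-1]+data[-1] = 11+11 = 22 → [0, 22, 11]
append 5 → [0, 22, 11, 5]
insert 8 at 2 → [0, 22, 8, 11, 5]
data[0] = data[2]+data[-1] = 8+5 = 13 → [13, 22, 8, 11, 5]
append 0 → [13, 22, 8, 11, 5, 0]
data[4]-data[-3] = 5-11 = -6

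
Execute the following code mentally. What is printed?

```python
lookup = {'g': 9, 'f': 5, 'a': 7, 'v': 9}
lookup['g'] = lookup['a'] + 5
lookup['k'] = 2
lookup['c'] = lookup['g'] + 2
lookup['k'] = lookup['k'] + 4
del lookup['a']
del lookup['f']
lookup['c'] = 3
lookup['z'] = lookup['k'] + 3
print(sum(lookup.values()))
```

lookup['g'] = lookup['a']+5 = 12 → {'g': 12, 'f': 5, 'a': 7, 'v': 9}
lookup['k'] = 2 → {'g': 12, 'f': 5, 'a': 7, 'v': 9, 'k': 2}
lookup['c'] = lookup['g']+2 = 14 → {'g': 12, 'f': 5, 'a': 7, 'v': 9, 'k': 2, 'c': 14}
lookup['k'] = lookup['k']+4 = 6 → {'g': 12, 'f': 5, 'a': 7, 'v': 9, 'k': 6, 'c': 14}
del 'a' → {'g': 12, 'f': 5, 'v': 9, 'k': 6, 'c': 14}
del 'f' → {'g': 12, 'v': 9, 'k': 6, 'c': 14}
lookup['c'] = 3 → {'g': 12, 'v': 9, 'k': 6, 'c': 3}
lookup['z'] = lookup['k']+3 = 9 → {'g': 12, 'v': 9, 'k': 6, 'c': 3, 'z': 9}
sum of values = 39

39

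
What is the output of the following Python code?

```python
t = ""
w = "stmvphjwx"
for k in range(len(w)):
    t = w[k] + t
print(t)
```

k=0: prepend 's' → 's'
k=1: prepend 't' → 'ts'
k=2: prepend 'm' → 'mts'
k=3: prepend 'v' → 'vmts'
k=4: prepend 'p' → 'pvmts'
k=5: prepend 'h' → 'hpvmts'
k=6: prepend 'j' → 'jhpvmts'
k=7: prepend 'w' → 'wjhpvmts'
k=8: prepend 'x' → 'xwjhpvmts'

xwjhpvmts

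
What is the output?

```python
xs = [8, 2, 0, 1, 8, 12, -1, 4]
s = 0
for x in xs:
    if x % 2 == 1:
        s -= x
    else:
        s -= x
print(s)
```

x=8: not odd, s = 0-8 = -8
x=2: not odd, s = (-8)-2 = -10
x=0: not odd, s = (-10)-0 = -10
x=1: odd, s = (-10)-1 = -11
x=8: not odd, s = (-11)-8 = -19
x=12: not odd, s = (-19)-12 = -31
x=-1: odd, s = (-31)-(-1) = -30
x=4: not odd, s = (-30)-4 = -34

-34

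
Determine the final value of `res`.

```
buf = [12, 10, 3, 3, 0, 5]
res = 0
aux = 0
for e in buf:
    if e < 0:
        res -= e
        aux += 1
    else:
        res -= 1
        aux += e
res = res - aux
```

-39

e=12: not <0, res = 0-1 = -1; aux=12
e=10: not <0, res = (-1)-1 = -2; aux=22
e=3: not <0, res = (-2)-1 = -3; aux=25
e=3: not <0, res = (-3)-1 = -4; aux=28
e=0: not <0, res = (-4)-1 = -5; aux=28
e=5: not <0, res = (-5)-1 = -6; aux=33
res-aux = (-6)-33 = -39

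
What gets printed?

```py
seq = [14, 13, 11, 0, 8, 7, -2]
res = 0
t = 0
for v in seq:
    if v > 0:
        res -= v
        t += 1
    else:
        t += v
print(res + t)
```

v=14: >0, res = 0-14 = -14; t=1
v=13: >0, res = (-14)-13 = -27; t=2
v=11: >0, res = (-27)-11 = -38; t=3
v=0: not >0; t=3
v=8: >0, res = (-38)-8 = -46; t=4
v=7: >0, res = (-46)-7 = -53; t=5
v=-2: not >0; t=3
res+t = (-53)+3 = -50

-50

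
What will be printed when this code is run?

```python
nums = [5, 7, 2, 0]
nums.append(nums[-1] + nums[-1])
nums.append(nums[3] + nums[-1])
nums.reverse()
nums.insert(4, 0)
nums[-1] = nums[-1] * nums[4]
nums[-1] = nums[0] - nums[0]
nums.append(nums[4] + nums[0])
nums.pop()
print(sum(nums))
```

append nums[-1]+nums[-1] = 0+0 = 0 → [5, 7, 2, 0, 0]
append nums[3]+nums[-1] = 0+0 = 0 → [5, 7, 2, 0, 0, 0]
reverse → [0, 0, 0, 2, 7, 5]
insert 0 at 4 → [0, 0, 0, 2, 0, 7, 5]
nums[-1] = nums[-1]*nums[4] = 5*0 = 0 → [0, 0, 0, 2, 0, 7, 0]
nums[-1] = nums[0]-nums[0] = 0-0 = 0 → [0, 0, 0, 2, 0, 7, 0]
append nums[4]+nums[0] = 0+0 = 0 → [0, 0, 0, 2, 0, 7, 0, 0]
pop() removes 0 → [0, 0, 0, 2, 0, 7, 0]
sum = 9

9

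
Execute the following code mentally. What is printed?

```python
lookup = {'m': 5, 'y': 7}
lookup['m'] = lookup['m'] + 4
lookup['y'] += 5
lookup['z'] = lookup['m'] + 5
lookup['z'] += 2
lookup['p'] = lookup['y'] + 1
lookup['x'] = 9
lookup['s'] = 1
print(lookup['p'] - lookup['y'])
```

lookup['m'] = lookup['m']+4 = 9 → {'m': 9, 'y': 7}
lookup['y'] = 7+5 = 12 → {'m': 9, 'y': 12}
lookup['z'] = lookup['m']+5 = 14 → {'m': 9, 'y': 12, 'z': 14}
lookup['z'] = 14+2 = 16 → {'m': 9, 'y': 12, 'z': 16}
lookup['p'] = lookup['y']+1 = 13 → {'m': 9, 'y': 12, 'z': 16, 'p': 13}
lookup['x'] = 9 → {'m': 9, 'y': 12, 'z': 16, 'p': 13, 'x': 9}
lookup['s'] = 1 → {'m': 9, 'y': 12, 'z': 16, 'p': 13, 'x': 9, 's': 1}
lookup['p']-lookup['y'] = 13-12 = 1

1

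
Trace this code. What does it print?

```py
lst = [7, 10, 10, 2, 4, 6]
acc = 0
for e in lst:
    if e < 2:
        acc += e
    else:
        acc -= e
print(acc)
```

-39

e=7: not <2, acc = 0-7 = -7
e=10: not <2, acc = (-7)-10 = -17
e=10: not <2, acc = (-17)-10 = -27
e=2: not <2, acc = (-27)-2 = -29
e=4: not <2, acc = (-29)-4 = -33
e=6: not <2, acc = (-33)-6 = -39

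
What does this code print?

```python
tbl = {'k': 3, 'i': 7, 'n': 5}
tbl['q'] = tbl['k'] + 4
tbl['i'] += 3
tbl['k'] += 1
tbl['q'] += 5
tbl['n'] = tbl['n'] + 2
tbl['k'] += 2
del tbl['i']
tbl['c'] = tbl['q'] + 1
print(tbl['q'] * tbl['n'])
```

tbl['q'] = tbl['k']+4 = 7 → {'k': 3, 'i': 7, 'n': 5, 'q': 7}
tbl['i'] = 7+3 = 10 → {'k': 3, 'i': 10, 'n': 5, 'q': 7}
tbl['k'] = 3+1 = 4 → {'k': 4, 'i': 10, 'n': 5, 'q': 7}
tbl['q'] = 7+5 = 12 → {'k': 4, 'i': 10, 'n': 5, 'q': 12}
tbl['n'] = tbl['n']+2 = 7 → {'k': 4, 'i': 10, 'n': 7, 'q': 12}
tbl['k'] = 4+2 = 6 → {'k': 6, 'i': 10, 'n': 7, 'q': 12}
del 'i' → {'k': 6, 'n': 7, 'q': 12}
tbl['c'] = tbl['q']+1 = 13 → {'k': 6, 'n': 7, 'q': 12, 'c': 13}
tbl['q']*tbl['n'] = 12*7 = 84

84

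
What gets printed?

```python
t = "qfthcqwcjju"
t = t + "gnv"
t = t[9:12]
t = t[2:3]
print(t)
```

+ 'gnv' → 'qfthcqwcjjugnv'
slice [9:12] → 'jug'
slice [2:3] → 'g'

g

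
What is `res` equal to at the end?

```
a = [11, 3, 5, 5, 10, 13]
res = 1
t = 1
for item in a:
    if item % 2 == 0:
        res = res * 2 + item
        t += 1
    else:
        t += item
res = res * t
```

item=11: not even; t=12
item=3: not even; t=15
item=5: not even; t=20
item=5: not even; t=25
item=10: even, res = 1*2+10 = 12; t=26
item=13: not even; t=39
res*t = 12*39 = 468

468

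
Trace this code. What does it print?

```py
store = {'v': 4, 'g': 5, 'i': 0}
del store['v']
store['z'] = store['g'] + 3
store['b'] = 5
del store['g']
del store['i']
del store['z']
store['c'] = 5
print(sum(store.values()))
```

10

del 'v' → {'g': 5, 'i': 0}
store['z'] = store['g']+3 = 8 → {'g': 5, 'i': 0, 'z': 8}
store['b'] = 5 → {'g': 5, 'i': 0, 'z': 8, 'b': 5}
del 'g' → {'i': 0, 'z': 8, 'b': 5}
del 'i' → {'z': 8, 'b': 5}
del 'z' → {'b': 5}
store['c'] = 5 → {'b': 5, 'c': 5}
sum of values = 10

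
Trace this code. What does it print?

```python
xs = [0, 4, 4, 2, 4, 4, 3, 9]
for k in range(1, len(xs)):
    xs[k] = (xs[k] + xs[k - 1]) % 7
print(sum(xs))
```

14

k=1: xs[1] = (4+0)%7 = 4 → [0, 4, 4, 2, 4, 4, 3, 9]
k=2: xs[2] = (4+4)%7 = 1 → [0, 4, 1, 2, 4, 4, 3, 9]
k=3: xs[3] = (2+1)%7 = 3 → [0, 4, 1, 3, 4, 4, 3, 9]
k=4: xs[4] = (4+3)%7 = 0 → [0, 4, 1, 3, 0, 4, 3, 9]
k=5: xs[5] = (4+0)%7 = 4 → [0, 4, 1, 3, 0, 4, 3, 9]
k=6: xs[6] = (3+4)%7 = 0 → [0, 4, 1, 3, 0, 4, 0, 9]
k=7: xs[7] = (9+0)%7 = 2 → [0, 4, 1, 3, 0, 4, 0, 2]
sum = 14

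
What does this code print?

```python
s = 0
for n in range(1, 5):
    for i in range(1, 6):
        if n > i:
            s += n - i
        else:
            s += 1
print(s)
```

24

n=1,i=1: not 1>1, s = 0+1 = 1
n=1,i=2: not 1>2, s = 1+1 = 2
n=1,i=3: not 1>3, s = 2+1 = 3
n=1,i=4: not 1>4, s = 3+1 = 4
n=1,i=5: not 1>5, s = 4+1 = 5
n=2,i=1: 2>1, s = 5+1 = 6
n=2,i=2: not 2>2, s = 6+1 = 7
n=2,i=3: not 2>3, s = 7+1 = 8
n=2,i=4: not 2>4, s = 8+1 = 9
n=2,i=5: not 2>5, s = 9+1 = 10
n=3,i=1: 3>1, s = 10+2 = 12
n=3,i=2: 3>2, s = 12+1 = 13
n=3,i=3: not 3>3, s = 13+1 = 14
n=3,i=4: not 3>4, s = 14+1 = 15
n=3,i=5: not 3>5, s = 15+1 = 16
n=4,i=1: 4>1, s = 16+3 = 19
n=4,i=2: 4>2, s = 19+2 = 21
n=4,i=3: 4>3, s = 21+1 = 22
n=4,i=4: not 4>4, s = 22+1 = 23
n=4,i=5: not 4>5, s = 23+1 = 24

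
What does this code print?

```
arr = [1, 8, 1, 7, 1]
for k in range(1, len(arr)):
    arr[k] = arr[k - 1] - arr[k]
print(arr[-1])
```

k=1: arr[1] = 1-8 = -7 → [1, -7, 1, 7, 1]
k=2: arr[2] = (-7)-1 = -8 → [1, -7, -8, 7, 1]
k=3: arr[3] = (-8)-7 = -15 → [1, -7, -8, -15, 1]
k=4: arr[4] = (-15)-1 = -16 → [1, -7, -8, -15, -16]

-16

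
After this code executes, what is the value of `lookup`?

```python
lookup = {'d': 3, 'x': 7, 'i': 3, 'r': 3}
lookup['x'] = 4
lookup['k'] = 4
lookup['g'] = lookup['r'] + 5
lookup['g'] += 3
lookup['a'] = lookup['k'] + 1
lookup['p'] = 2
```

lookup['x'] = 4 → {'d': 3, 'x': 4, 'i': 3, 'r': 3}
lookup['k'] = 4 → {'d': 3, 'x': 4, 'i': 3, 'r': 3, 'k': 4}
lookup['g'] = lookup['r']+5 = 8 → {'d': 3, 'x': 4, 'i': 3, 'r': 3, 'k': 4, 'g': 8}
lookup['g'] = 8+3 = 11 → {'d': 3, 'x': 4, 'i': 3, 'r': 3, 'k': 4, 'g': 11}
lookup['a'] = lookup['k']+1 = 5 → {'d': 3, 'x': 4, 'i': 3, 'r': 3, 'k': 4, 'g': 11, 'a': 5}
lookup['p'] = 2 → {'d': 3, 'x': 4, 'i': 3, 'r': 3, 'k': 4, 'g': 11, 'a': 5, 'p': 2}

{'d': 3, 'x': 4, 'i': 3, 'r': 3, 'k': 4, 'g': 11, 'a': 5, 'p': 2}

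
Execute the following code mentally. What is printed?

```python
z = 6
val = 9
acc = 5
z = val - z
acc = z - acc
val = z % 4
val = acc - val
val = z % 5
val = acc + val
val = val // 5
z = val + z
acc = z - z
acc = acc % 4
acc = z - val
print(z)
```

z = 9-6 = 3
acc = 3-5 = -2
val = 3%4 = 3
val = (-2)-3 = -5
val = 3%5 = 3
val = (-2)+3 = 1
val = 1//5 = 0
z = 0+3 = 3
acc = 3-3 = 0
acc = 0%4 = 0
acc = 3-0 = 3

3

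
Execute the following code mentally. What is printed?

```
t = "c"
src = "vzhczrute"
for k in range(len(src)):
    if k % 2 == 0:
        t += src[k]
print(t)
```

cvhzue

k=0: add 'v' → 'cv'
k=1: skip
k=2: add 'h' → 'cvh'
k=3: skip
k=4: add 'z' → 'cvhz'
k=5: skip
k=6: add 'u' → 'cvhzu'
k=7: skip
k=8: add 'e' → 'cvhzue'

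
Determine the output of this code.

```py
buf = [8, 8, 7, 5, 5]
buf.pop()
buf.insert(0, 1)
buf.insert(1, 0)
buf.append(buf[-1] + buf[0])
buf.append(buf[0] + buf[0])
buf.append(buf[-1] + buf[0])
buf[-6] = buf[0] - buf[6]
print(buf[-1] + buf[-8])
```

pop() removes 5 → [8, 8, 7, 5]
insert 1 at 0 → [1, 8, 8, 7, 5]
insert 0 at 1 → [1, 0, 8, 8, 7, 5]
append buf[-1]+buf[0] = 5+1 = 6 → [1, 0, 8, 8, 7, 5, 6]
append buf[0]+buf[0] = 1+1 = 2 → [1, 0, 8, 8, 7, 5, 6, 2]
append buf[-1]+buf[0] = 2+1 = 3 → [1, 0, 8, 8, 7, 5, 6, 2, 3]
buf[-6] = buf[0]-buf[6] = 1-6 = -5 → [1, 0, 8, -5, 7, 5, 6, 2, 3]
buf[-1]+buf[-8] = 3+0 = 3

3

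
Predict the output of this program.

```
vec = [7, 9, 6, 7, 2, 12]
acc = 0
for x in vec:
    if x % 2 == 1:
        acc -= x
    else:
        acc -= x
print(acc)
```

-43

x=7: odd, acc = 0-7 = -7
x=9: odd, acc = (-7)-9 = -16
x=6: not odd, acc = (-16)-6 = -22
x=7: odd, acc = (-22)-7 = -29
x=2: not odd, acc = (-29)-2 = -31
x=12: not odd, acc = (-31)-12 = -43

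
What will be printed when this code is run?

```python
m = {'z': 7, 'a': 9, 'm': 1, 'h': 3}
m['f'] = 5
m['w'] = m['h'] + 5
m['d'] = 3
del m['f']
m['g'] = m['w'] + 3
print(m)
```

m['f'] = 5 → {'z': 7, 'a': 9, 'm': 1, 'h': 3, 'f': 5}
m['w'] = m['h']+5 = 8 → {'z': 7, 'a': 9, 'm': 1, 'h': 3, 'f': 5, 'w': 8}
m['d'] = 3 → {'z': 7, 'a': 9, 'm': 1, 'h': 3, 'f': 5, 'w': 8, 'd': 3}
del 'f' → {'z': 7, 'a': 9, 'm': 1, 'h': 3, 'w': 8, 'd': 3}
m['g'] = m['w']+3 = 11 → {'z': 7, 'a': 9, 'm': 1, 'h': 3, 'w': 8, 'd': 3, 'g': 11}

{'z': 7, 'a': 9, 'm': 1, 'h': 3, 'w': 8, 'd': 3, 'g': 11}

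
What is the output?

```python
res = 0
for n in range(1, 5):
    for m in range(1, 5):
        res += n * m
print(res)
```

100

n=1,m=1: res = 0+1 = 1
n=1,m=2: res = 1+2 = 3
n=1,m=3: res = 3+3 = 6
n=1,m=4: res = 6+4 = 10
n=2,m=1: res = 10+2 = 12
n=2,m=2: res = 12+4 = 16
n=2,m=3: res = 16+6 = 22
n=2,m=4: res = 22+8 = 30
n=3,m=1: res = 30+3 = 33
n=3,m=2: res = 33+6 = 39
n=3,m=3: res = 39+9 = 48
n=3,m=4: res = 48+12 = 60
n=4,m=1: res = 60+4 = 64
n=4,m=2: res = 64+8 = 72
n=4,m=3: res = 72+12 = 84
n=4,m=4: res = 84+16 = 100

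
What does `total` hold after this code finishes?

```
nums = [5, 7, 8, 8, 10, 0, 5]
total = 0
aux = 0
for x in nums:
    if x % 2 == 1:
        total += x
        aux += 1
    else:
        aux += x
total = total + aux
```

x=5: odd, total = 0+5 = 5; aux=1
x=7: odd, total = 5+7 = 12; aux=2
x=8: not odd; aux=10
x=8: not odd; aux=18
x=10: not odd; aux=28
x=0: not odd; aux=28
x=5: odd, total = 12+5 = 17; aux=29
total+aux = 17+29 = 46

46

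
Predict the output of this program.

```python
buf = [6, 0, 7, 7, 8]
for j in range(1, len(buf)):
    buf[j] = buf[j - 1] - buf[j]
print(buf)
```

j=1: buf[1] = 6-0 = 6 → [6, 6, 7, 7, 8]
j=2: buf[2] = 6-7 = -1 → [6, 6, -1, 7, 8]
j=3: buf[3] = (-1)-7 = -8 → [6, 6, -1, -8, 8]
j=4: buf[4] = (-8)-8 = -16 → [6, 6, -1, -8, -16]

[6, 6, -1, -8, -16]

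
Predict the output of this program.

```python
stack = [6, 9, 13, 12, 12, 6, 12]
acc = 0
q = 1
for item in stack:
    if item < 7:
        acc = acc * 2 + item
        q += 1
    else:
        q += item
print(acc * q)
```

item=6: <7, acc = 0*2+6 = 6; q=2
item=9: not <7; q=11
item=13: not <7; q=24
item=12: not <7; q=36
item=12: not <7; q=48
item=6: <7, acc = 6*2+6 = 18; q=49
item=12: not <7; q=61
acc*q = 18*61 = 1098

1098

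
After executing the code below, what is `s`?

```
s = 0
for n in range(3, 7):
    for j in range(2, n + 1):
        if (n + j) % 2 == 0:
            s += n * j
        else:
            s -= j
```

126

n=3,j=2: odd sum, s = 0-2 = -2
n=3,j=3: even sum, s = (-2)+9 = 7
n=4,j=2: even sum, s = 7+8 = 15
n=4,j=3: odd sum, s = 15-3 = 12
n=4,j=4: even sum, s = 12+16 = 28
n=5,j=2: odd sum, s = 28-2 = 26
n=5,j=3: even sum, s = 26+15 = 41
n=5,j=4: odd sum, s = 41-4 = 37
n=5,j=5: even sum, s = 37+25 = 62
n=6,j=2: even sum, s = 62+12 = 74
n=6,j=3: odd sum, s = 74-3 = 71
n=6,j=4: even sum, s = 71+24 = 95
n=6,j=5: odd sum, s = 95-5 = 90
n=6,j=6: even sum, s = 90+36 = 126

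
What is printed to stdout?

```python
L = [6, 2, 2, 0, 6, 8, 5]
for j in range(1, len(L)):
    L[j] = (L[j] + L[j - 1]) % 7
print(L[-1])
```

j=1: L[1] = (2+6)%7 = 1 → [6, 1, 2, 0, 6, 8, 5]
j=2: L[2] = (2+1)%7 = 3 → [6, 1, 3, 0, 6, 8, 5]
j=3: L[3] = (0+3)%7 = 3 → [6, 1, 3, 3, 6, 8, 5]
j=4: L[4] = (6+3)%7 = 2 → [6, 1, 3, 3, 2, 8, 5]
j=5: L[5] = (8+2)%7 = 3 → [6, 1, 3, 3, 2, 3, 5]
j=6: L[6] = (5+3)%7 = 1 → [6, 1, 3, 3, 2, 3, 1]

1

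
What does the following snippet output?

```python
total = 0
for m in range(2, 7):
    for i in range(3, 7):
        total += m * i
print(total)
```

360

m=2,i=3: total = 0+6 = 6
m=2,i=4: total = 6+8 = 14
m=2,i=5: total = 14+10 = 24
m=2,i=6: total = 24+12 = 36
m=3,i=3: total = 36+9 = 45
m=3,i=4: total = 45+12 = 57
m=3,i=5: total = 57+15 = 72
m=3,i=6: total = 72+18 = 90
m=4,i=3: total = 90+12 = 102
m=4,i=4: total = 102+16 = 118
m=4,i=5: total = 118+20 = 138
m=4,i=6: total = 138+24 = 162
m=5,i=3: total = 162+15 = 177
m=5,i=4: total = 177+20 = 197
m=5,i=5: total = 197+25 = 222
m=5,i=6: total = 222+30 = 252
m=6,i=3: total = 252+18 = 270
m=6,i=4: total = 270+24 = 294
m=6,i=5: total = 294+30 = 324
m=6,i=6: total = 324+36 = 360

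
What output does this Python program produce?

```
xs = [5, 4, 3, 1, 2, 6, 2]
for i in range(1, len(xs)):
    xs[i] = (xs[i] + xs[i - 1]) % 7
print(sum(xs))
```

21

i=1: xs[1] = (4+5)%7 = 2 → [5, 2, 3, 1, 2, 6, 2]
i=2: xs[2] = (3+2)%7 = 5 → [5, 2, 5, 1, 2, 6, 2]
i=3: xs[3] = (1+5)%7 = 6 → [5, 2, 5, 6, 2, 6, 2]
i=4: xs[4] = (2+6)%7 = 1 → [5, 2, 5, 6, 1, 6, 2]
i=5: xs[5] = (6+1)%7 = 0 → [5, 2, 5, 6, 1, 0, 2]
i=6: xs[6] = (2+0)%7 = 2 → [5, 2, 5, 6, 1, 0, 2]
sum = 21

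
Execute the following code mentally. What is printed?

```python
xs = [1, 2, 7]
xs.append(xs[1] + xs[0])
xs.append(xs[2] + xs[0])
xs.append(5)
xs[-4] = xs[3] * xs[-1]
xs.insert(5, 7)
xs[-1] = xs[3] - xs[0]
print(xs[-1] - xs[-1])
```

append xs[1]+xs[0] = 2+1 = 3 → [1, 2, 7, 3]
append xs[2]+xs[0] = 7+1 = 8 → [1, 2, 7, 3, 8]
append 5 → [1, 2, 7, 3, 8, 5]
xs[-4] = xs[3]*xs[-1] = 3*5 = 15 → [1, 2, 15, 3, 8, 5]
insert 7 at 5 → [1, 2, 15, 3, 8, 7, 5]
xs[-1] = xs[3]-xs[0] = 3-1 = 2 → [1, 2, 15, 3, 8, 7, 2]
xs[-1]-xs[-1] = 2-2 = 0

0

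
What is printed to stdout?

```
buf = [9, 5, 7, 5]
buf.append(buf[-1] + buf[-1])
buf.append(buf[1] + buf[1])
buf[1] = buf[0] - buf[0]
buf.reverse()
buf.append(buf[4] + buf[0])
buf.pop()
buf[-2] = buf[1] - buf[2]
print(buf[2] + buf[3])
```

append buf[-1]+buf[-1] = 5+5 = 10 → [9, 5, 7, 5, 10]
append buf[1]+buf[1] = 5+5 = 10 → [9, 5, 7, 5, 10, 10]
buf[1] = buf[0]-buf[0] = 9-9 = 0 → [9, 0, 7, 5, 10, 10]
reverse → [10, 10, 5, 7, 0, 9]
append buf[4]+buf[0] = 0+10 = 10 → [10, 10, 5, 7, 0, 9, 10]
pop() removes 10 → [10, 10, 5, 7, 0, 9]
buf[-2] = buf[1]-buf[2] = 10-5 = 5 → [10, 10, 5, 7, 5, 9]
buf[2]+buf[3] = 5+7 = 12

12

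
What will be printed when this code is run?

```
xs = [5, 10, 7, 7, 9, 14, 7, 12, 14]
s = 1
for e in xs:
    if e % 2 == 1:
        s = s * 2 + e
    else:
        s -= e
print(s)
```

e=5: odd, s = 1*2+5 = 7
e=10: not odd, s = 7-10 = -3
e=7: odd, s = (-3)*2+7 = 1
e=7: odd, s = 1*2+7 = 9
e=9: odd, s = 9*2+9 = 27
e=14: not odd, s = 27-14 = 13
e=7: odd, s = 13*2+7 = 33
e=12: not odd, s = 33-12 = 21
e=14: not odd, s = 21-14 = 7

7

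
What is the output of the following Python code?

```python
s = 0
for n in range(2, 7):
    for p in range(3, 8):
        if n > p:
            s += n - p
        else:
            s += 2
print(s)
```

48

n=2,p=3: not 2>3, s = 0+2 = 2
n=2,p=4: not 2>4, s = 2+2 = 4
n=2,p=5: not 2>5, s = 4+2 = 6
n=2,p=6: not 2>6, s = 6+2 = 8
n=2,p=7: not 2>7, s = 8+2 = 10
n=3,p=3: not 3>3, s = 10+2 = 12
n=3,p=4: not 3>4, s = 12+2 = 14
n=3,p=5: not 3>5, s = 14+2 = 16
n=3,p=6: not 3>6, s = 16+2 = 18
n=3,p=7: not 3>7, s = 18+2 = 20
n=4,p=3: 4>3, s = 20+1 = 21
n=4,p=4: not 4>4, s = 21+2 = 23
n=4,p=5: not 4>5, s = 23+2 = 25
n=4,p=6: not 4>6, s = 25+2 = 27
n=4,p=7: not 4>7, s = 27+2 = 29
n=5,p=3: 5>3, s = 29+2 = 31
n=5,p=4: 5>4, s = 31+1 = 32
n=5,p=5: not 5>5, s = 32+2 = 34
n=5,p=6: not 5>6, s = 34+2 = 36
n=5,p=7: not 5>7, s = 36+2 = 38
n=6,p=3: 6>3, s = 38+3 = 41
n=6,p=4: 6>4, s = 41+2 = 43
n=6,p=5: 6>5, s = 43+1 = 44
n=6,p=6: not 6>6, s = 44+2 = 46
n=6,p=7: not 6>7, s = 46+2 = 48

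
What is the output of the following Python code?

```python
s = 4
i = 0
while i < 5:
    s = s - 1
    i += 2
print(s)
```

i=0: s = 4-1 = 3
i=2: s = 3-1 = 2
i=4: s = 2-1 = 1

1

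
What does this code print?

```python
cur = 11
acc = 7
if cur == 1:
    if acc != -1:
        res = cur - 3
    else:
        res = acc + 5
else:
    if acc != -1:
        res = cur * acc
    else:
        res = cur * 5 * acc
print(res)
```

cur=11, acc=7
cur == 1 is False; acc != -1 is True
→ res = cur * acc = 77

77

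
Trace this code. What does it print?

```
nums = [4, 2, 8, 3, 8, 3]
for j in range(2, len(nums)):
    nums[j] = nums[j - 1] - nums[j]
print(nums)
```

j=2: nums[2] = 2-8 = -6 → [4, 2, -6, 3, 8, 3]
j=3: nums[3] = (-6)-3 = -9 → [4, 2, -6, -9, 8, 3]
j=4: nums[4] = (-9)-8 = -17 → [4, 2, -6, -9, -17, 3]
j=5: nums[5] = (-17)-3 = -20 → [4, 2, -6, -9, -17, -20]

[4, 2, -6, -9, -17, -20]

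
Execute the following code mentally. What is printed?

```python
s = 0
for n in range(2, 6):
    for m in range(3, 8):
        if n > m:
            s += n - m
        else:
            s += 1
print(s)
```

21

n=2,m=3: not 2>3, s = 0+1 = 1
n=2,m=4: not 2>4, s = 1+1 = 2
n=2,m=5: not 2>5, s = 2+1 = 3
n=2,m=6: not 2>6, s = 3+1 = 4
n=2,m=7: not 2>7, s = 4+1 = 5
n=3,m=3: not 3>3, s = 5+1 = 6
n=3,m=4: not 3>4, s = 6+1 = 7
n=3,m=5: not 3>5, s = 7+1 = 8
n=3,m=6: not 3>6, s = 8+1 = 9
n=3,m=7: not 3>7, s = 9+1 = 10
n=4,m=3: 4>3, s = 10+1 = 11
n=4,m=4: not 4>4, s = 11+1 = 12
n=4,m=5: not 4>5, s = 12+1 = 13
n=4,m=6: not 4>6, s = 13+1 = 14
n=4,m=7: not 4>7, s = 14+1 = 15
n=5,m=3: 5>3, s = 15+2 = 17
n=5,m=4: 5>4, s = 17+1 = 18
n=5,m=5: not 5>5, s = 18+1 = 19
n=5,m=6: not 5>6, s = 19+1 = 20
n=5,m=7: not 5>7, s = 20+1 = 21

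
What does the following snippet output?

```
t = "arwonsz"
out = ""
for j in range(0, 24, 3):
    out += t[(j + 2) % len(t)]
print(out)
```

j=0: add t[2]='w' → 'w'
j=3: add t[5]='s' → 'ws'
j=6: add t[1]='r' → 'wsr'
j=9: add t[4]='n' → 'wsrn'
j=12: add t[0]='a' → 'wsrna'
j=15: add t[3]='o' → 'wsrnao'
j=18: add t[6]='z' → 'wsrnaoz'
j=21: add t[2]='w' → 'wsrnaozw'

wsrnaozw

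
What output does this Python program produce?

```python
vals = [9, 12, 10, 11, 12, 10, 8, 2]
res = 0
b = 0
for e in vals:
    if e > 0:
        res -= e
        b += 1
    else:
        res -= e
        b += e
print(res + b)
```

e=9: >0, res = 0-9 = -9; b=1
e=12: >0, res = (-9)-12 = -21; b=2
e=10: >0, res = (-21)-10 = -31; b=3
e=11: >0, res = (-31)-11 = -42; b=4
e=12: >0, res = (-42)-12 = -54; b=5
e=10: >0, res = (-54)-10 = -64; b=6
e=8: >0, res = (-64)-8 = -72; b=7
e=2: >0, res = (-72)-2 = -74; b=8
res+b = (-74)+8 = -66

-66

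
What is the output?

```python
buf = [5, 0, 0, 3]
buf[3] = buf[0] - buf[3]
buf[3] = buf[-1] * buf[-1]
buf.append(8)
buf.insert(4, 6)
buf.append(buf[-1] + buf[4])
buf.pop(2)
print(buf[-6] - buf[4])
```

buf[3] = buf[0]-buf[3] = 5-3 = 2 → [5, 0, 0, 2]
buf[3] = buf[-1]*buf[-1] = 2*2 = 4 → [5, 0, 0, 4]
append 8 → [5, 0, 0, 4, 8]
insert 6 at 4 → [5, 0, 0, 4, 6, 8]
append buf[-1]+buf[4] = 8+6 = 14 → [5, 0, 0, 4, 6, 8, 14]
pop(2) removes 0 → [5, 0, 4, 6, 8, 14]
buf[-6]-buf[4] = 5-8 = -3

-3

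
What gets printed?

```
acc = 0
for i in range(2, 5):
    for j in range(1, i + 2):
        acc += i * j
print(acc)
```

102

i=2,j=1: acc = 0+2 = 2
i=2,j=2: acc = 2+4 = 6
i=2,j=3: acc = 6+6 = 12
i=3,j=1: acc = 12+3 = 15
i=3,j=2: acc = 15+6 = 21
i=3,j=3: acc = 21+9 = 30
i=3,j=4: acc = 30+12 = 42
i=4,j=1: acc = 42+4 = 46
i=4,j=2: acc = 46+8 = 54
i=4,j=3: acc = 54+12 = 66
i=4,j=4: acc = 66+16 = 82
i=4,j=5: acc = 82+20 = 102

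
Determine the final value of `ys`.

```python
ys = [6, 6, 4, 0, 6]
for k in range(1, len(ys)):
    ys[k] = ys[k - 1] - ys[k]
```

k=1: ys[1] = 6-6 = 0 → [6, 0, 4, 0, 6]
k=2: ys[2] = 0-4 = -4 → [6, 0, -4, 0, 6]
k=3: ys[3] = (-4)-0 = -4 → [6, 0, -4, -4, 6]
k=4: ys[4] = (-4)-6 = -10 → [6, 0, -4, -4, -10]

[6, 0, -4, -4, -10]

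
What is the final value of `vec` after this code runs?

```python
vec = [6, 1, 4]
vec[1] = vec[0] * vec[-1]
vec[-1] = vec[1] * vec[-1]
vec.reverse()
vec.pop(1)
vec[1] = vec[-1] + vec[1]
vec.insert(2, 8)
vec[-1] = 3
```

vec[1] = vec[0]*vec[-1] = 6*4 = 24 → [6, 24, 4]
vec[-1] = vec[1]*vec[-1] = 24*4 = 96 → [6, 24, 96]
reverse → [96, 24, 6]
pop(1) removes 24 → [96, 6]
vec[1] = vec[-1]+vec[1] = 6+6 = 12 → [96, 12]
insert 8 at 2 → [96, 12, 8]
vec[-1] = 3 → [96, 12, 3]

[96, 12, 3]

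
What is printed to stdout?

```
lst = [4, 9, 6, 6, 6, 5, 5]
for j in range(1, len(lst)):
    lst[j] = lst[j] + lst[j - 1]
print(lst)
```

j=1: lst[1] = 9+4 = 13 → [4, 13, 6, 6, 6, 5, 5]
j=2: lst[2] = 6+13 = 19 → [4, 13, 19, 6, 6, 5, 5]
j=3: lst[3] = 6+19 = 25 → [4, 13, 19, 25, 6, 5, 5]
j=4: lst[4] = 6+25 = 31 → [4, 13, 19, 25, 31, 5, 5]
j=5: lst[5] = 5+31 = 36 → [4, 13, 19, 25, 31, 36, 5]
j=6: lst[6] = 5+36 = 41 → [4, 13, 19, 25, 31, 36, 41]

[4, 13, 19, 25, 31, 36, 41]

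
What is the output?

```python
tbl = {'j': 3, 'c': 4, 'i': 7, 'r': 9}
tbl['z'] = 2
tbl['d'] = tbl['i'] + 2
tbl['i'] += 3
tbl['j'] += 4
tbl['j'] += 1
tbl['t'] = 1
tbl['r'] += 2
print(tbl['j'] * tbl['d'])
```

72

tbl['z'] = 2 → {'j': 3, 'c': 4, 'i': 7, 'r': 9, 'z': 2}
tbl['d'] = tbl['i']+2 = 9 → {'j': 3, 'c': 4, 'i': 7, 'r': 9, 'z': 2, 'd': 9}
tbl['i'] = 7+3 = 10 → {'j': 3, 'c': 4, 'i': 10, 'r': 9, 'z': 2, 'd': 9}
tbl['j'] = 3+4 = 7 → {'j': 7, 'c': 4, 'i': 10, 'r': 9, 'z': 2, 'd': 9}
tbl['j'] = 7+1 = 8 → {'j': 8, 'c': 4, 'i': 10, 'r': 9, 'z': 2, 'd': 9}
tbl['t'] = 1 → {'j': 8, 'c': 4, 'i': 10, 'r': 9, 'z': 2, 'd': 9, 't': 1}
tbl['r'] = 9+2 = 11 → {'j': 8, 'c': 4, 'i': 10, 'r': 11, 'z': 2, 'd': 9, 't': 1}
tbl['j']*tbl['d'] = 8*9 = 72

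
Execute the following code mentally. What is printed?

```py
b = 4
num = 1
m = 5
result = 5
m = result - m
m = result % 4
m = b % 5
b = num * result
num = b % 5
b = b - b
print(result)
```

5

m = 5-5 = 0
m = 5%4 = 1
m = 4%5 = 4
b = 1*5 = 5
num = 5%5 = 0
b = 5-5 = 0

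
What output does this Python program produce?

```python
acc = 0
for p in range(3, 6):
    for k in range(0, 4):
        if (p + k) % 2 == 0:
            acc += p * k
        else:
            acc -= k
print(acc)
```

32

p=3,k=0: odd sum, acc = 0-0 = 0
p=3,k=1: even sum, acc = 0+3 = 3
p=3,k=2: odd sum, acc = 3-2 = 1
p=3,k=3: even sum, acc = 1+9 = 10
p=4,k=0: even sum, acc = 10+0 = 10
p=4,k=1: odd sum, acc = 10-1 = 9
p=4,k=2: even sum, acc = 9+8 = 17
p=4,k=3: odd sum, acc = 17-3 = 14
p=5,k=0: odd sum, acc = 14-0 = 14
p=5,k=1: even sum, acc = 14+5 = 19
p=5,k=2: odd sum, acc = 19-2 = 17
p=5,k=3: even sum, acc = 17+15 = 32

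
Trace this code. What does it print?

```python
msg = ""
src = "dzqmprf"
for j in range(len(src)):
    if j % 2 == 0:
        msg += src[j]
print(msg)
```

dqpf

j=0: add 'd' → 'd'
j=1: skip
j=2: add 'q' → 'dq'
j=3: skip
j=4: add 'p' → 'dqp'
j=5: skip
j=6: add 'f' → 'dqpf'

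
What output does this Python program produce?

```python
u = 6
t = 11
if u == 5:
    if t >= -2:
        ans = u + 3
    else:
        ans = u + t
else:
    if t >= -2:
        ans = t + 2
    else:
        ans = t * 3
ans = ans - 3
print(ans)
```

10

u=6, t=11
u == 5 is False; t >= -2 is True
→ ans = t + 2 = 13
ans = 13-3 = 10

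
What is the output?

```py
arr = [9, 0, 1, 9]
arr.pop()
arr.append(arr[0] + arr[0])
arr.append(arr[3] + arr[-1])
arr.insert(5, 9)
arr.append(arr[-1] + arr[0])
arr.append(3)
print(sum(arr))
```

94

pop() removes 9 → [9, 0, 1]
append arr[0]+arr[0] = 9+9 = 18 → [9, 0, 1, 18]
append arr[3]+arr[-1] = 18+18 = 36 → [9, 0, 1, 18, 36]
insert 9 at 5 → [9, 0, 1, 18, 36, 9]
append arr[-1]+arr[0] = 9+9 = 18 → [9, 0, 1, 18, 36, 9, 18]
append 3 → [9, 0, 1, 18, 36, 9, 18, 3]
sum = 94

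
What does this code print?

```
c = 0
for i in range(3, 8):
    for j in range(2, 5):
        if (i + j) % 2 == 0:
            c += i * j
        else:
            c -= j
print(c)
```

i=3,j=2: odd sum, c = 0-2 = -2
i=3,j=3: even sum, c = (-2)+9 = 7
i=3,j=4: odd sum, c = 7-4 = 3
i=4,j=2: even sum, c = 3+8 = 11
i=4,j=3: odd sum, c = 11-3 = 8
i=4,j=4: even sum, c = 8+16 = 24
i=5,j=2: odd sum, c = 24-2 = 22
i=5,j=3: even sum, c = 22+15 = 37
i=5,j=4: odd sum, c = 37-4 = 33
i=6,j=2: even sum, c = 33+12 = 45
i=6,j=3: odd sum, c = 45-3 = 42
i=6,j=4: even sum, c = 42+24 = 66
i=7,j=2: odd sum, c = 66-2 = 64
i=7,j=3: even sum, c = 64+21 = 85
i=7,j=4: odd sum, c = 85-4 = 81

81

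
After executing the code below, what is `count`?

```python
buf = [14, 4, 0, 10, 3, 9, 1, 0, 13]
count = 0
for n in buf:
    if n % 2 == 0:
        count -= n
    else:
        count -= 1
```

-32

n=14: even, count = 0-14 = -14
n=4: even, count = (-14)-4 = -18
n=0: even, count = (-18)-0 = -18
n=10: even, count = (-18)-10 = -28
n=3: not even, count = (-28)-1 = -29
n=9: not even, count = (-29)-1 = -30
n=1: not even, count = (-30)-1 = -31
n=0: even, count = (-31)-0 = -31
n=13: not even, count = (-31)-1 = -32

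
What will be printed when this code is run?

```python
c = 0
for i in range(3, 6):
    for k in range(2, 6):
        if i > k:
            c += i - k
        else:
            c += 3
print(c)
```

28

i=3,k=2: 3>2, c = 0+1 = 1
i=3,k=3: not 3>3, c = 1+3 = 4
i=3,k=4: not 3>4, c = 4+3 = 7
i=3,k=5: not 3>5, c = 7+3 = 10
i=4,k=2: 4>2, c = 10+2 = 12
i=4,k=3: 4>3, c = 12+1 = 13
i=4,k=4: not 4>4, c = 13+3 = 16
i=4,k=5: not 4>5, c = 16+3 = 19
i=5,k=2: 5>2, c = 19+3 = 22
i=5,k=3: 5>3, c = 22+2 = 24
i=5,k=4: 5>4, c = 24+1 = 25
i=5,k=5: not 5>5, c = 25+3 = 28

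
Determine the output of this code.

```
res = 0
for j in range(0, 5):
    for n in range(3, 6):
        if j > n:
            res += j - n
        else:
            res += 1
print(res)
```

j=0,n=3: not 0>3, res = 0+1 = 1
j=0,n=4: not 0>4, res = 1+1 = 2
j=0,n=5: not 0>5, res = 2+1 = 3
j=1,n=3: not 1>3, res = 3+1 = 4
j=1,n=4: not 1>4, res = 4+1 = 5
j=1,n=5: not 1>5, res = 5+1 = 6
j=2,n=3: not 2>3, res = 6+1 = 7
j=2,n=4: not 2>4, res = 7+1 = 8
j=2,n=5: not 2>5, res = 8+1 = 9
j=3,n=3: not 3>3, res = 9+1 = 10
j=3,n=4: not 3>4, res = 10+1 = 11
j=3,n=5: not 3>5, res = 11+1 = 12
j=4,n=3: 4>3, res = 12+1 = 13
j=4,n=4: not 4>4, res = 13+1 = 14
j=4,n=5: not 4>5, res = 14+1 = 15

15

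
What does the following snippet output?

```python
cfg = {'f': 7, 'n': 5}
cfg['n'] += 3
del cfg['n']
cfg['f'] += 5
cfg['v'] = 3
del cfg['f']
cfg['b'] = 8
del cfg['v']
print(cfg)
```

cfg['n'] = 5+3 = 8 → {'f': 7, 'n': 8}
del 'n' → {'f': 7}
cfg['f'] = 7+5 = 12 → {'f': 12}
cfg['v'] = 3 → {'f': 12, 'v': 3}
del 'f' → {'v': 3}
cfg['b'] = 8 → {'v': 3, 'b': 8}
del 'v' → {'b': 8}

{'b': 8}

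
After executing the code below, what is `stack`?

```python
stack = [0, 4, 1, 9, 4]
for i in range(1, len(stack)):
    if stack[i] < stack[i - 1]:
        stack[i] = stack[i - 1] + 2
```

i=1: 4>=0, unchanged → [0, 4, 1, 9, 4]
i=2: 1<4, stack[2] = 4+2 = 6 → [0, 4, 6, 9, 4]
i=3: 9>=6, unchanged → [0, 4, 6, 9, 4]
i=4: 4<9, stack[4] = 9+2 = 11 → [0, 4, 6, 9, 11]

[0, 4, 6, 9, 11]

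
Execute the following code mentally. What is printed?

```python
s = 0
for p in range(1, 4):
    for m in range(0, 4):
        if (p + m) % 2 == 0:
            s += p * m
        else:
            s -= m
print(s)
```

p=1,m=0: odd sum, s = 0-0 = 0
p=1,m=1: even sum, s = 0+1 = 1
p=1,m=2: odd sum, s = 1-2 = -1
p=1,m=3: even sum, s = (-1)+3 = 2
p=2,m=0: even sum, s = 2+0 = 2
p=2,m=1: odd sum, s = 2-1 = 1
p=2,m=2: even sum, s = 1+4 = 5
p=2,m=3: odd sum, s = 5-3 = 2
p=3,m=0: odd sum, s = 2-0 = 2
p=3,m=1: even sum, s = 2+3 = 5
p=3,m=2: odd sum, s = 5-2 = 3
p=3,m=3: even sum, s = 3+9 = 12

12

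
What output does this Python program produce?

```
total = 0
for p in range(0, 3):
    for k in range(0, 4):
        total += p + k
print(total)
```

30

p=0,k=0: total = 0+0 = 0
p=0,k=1: total = 0+1 = 1
p=0,k=2: total = 1+2 = 3
p=0,k=3: total = 3+3 = 6
p=1,k=0: total = 6+1 = 7
p=1,k=1: total = 7+2 = 9
p=1,k=2: total = 9+3 = 12
p=1,k=3: total = 12+4 = 16
p=2,k=0: total = 16+2 = 18
p=2,k=1: total = 18+3 = 21
p=2,k=2: total = 21+4 = 25
p=2,k=3: total = 25+5 = 30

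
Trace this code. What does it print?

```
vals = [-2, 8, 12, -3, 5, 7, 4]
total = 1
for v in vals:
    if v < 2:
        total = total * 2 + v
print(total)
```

v=-2: <2, total = 1*2+(-2) = 0
v=8: not <2
v=12: not <2
v=-3: <2, total = 0*2+(-3) = -3
v=5: not <2
v=7: not <2
v=4: not <2

-3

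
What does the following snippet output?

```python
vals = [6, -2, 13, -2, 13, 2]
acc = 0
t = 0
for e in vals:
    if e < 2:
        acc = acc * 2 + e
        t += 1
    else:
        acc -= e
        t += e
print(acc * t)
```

e=6: not <2, acc = 0-6 = -6; t=6
e=-2: <2, acc = (-6)*2+(-2) = -14; t=7
e=13: not <2, acc = (-14)-13 = -27; t=20
e=-2: <2, acc = (-27)*2+(-2) = -56; t=21
e=13: not <2, acc = (-56)-13 = -69; t=34
e=2: not <2, acc = (-69)-2 = -71; t=36
acc*t = (-71)*36 = -2556

-2556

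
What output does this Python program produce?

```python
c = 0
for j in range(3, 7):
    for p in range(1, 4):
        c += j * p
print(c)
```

j=3,p=1: c = 0+3 = 3
j=3,p=2: c = 3+6 = 9
j=3,p=3: c = 9+9 = 18
j=4,p=1: c = 18+4 = 22
j=4,p=2: c = 22+8 = 30
j=4,p=3: c = 30+12 = 42
j=5,p=1: c = 42+5 = 47
j=5,p=2: c = 47+10 = 57
j=5,p=3: c = 57+15 = 72
j=6,p=1: c = 72+6 = 78
j=6,p=2: c = 78+12 = 90
j=6,p=3: c = 90+18 = 108

108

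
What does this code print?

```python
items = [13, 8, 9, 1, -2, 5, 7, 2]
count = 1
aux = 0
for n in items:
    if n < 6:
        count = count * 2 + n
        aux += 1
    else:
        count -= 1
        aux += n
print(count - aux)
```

n=13: not <6, count = 1-1 = 0; aux=13
n=8: not <6, count = 0-1 = -1; aux=21
n=9: not <6, count = (-1)-1 = -2; aux=30
n=1: <6, count = (-2)*2+1 = -3; aux=31
n=-2: <6, count = (-3)*2+(-2) = -8; aux=32
n=5: <6, count = (-8)*2+5 = -11; aux=33
n=7: not <6, count = (-11)-1 = -12; aux=40
n=2: <6, count = (-12)*2+2 = -22; aux=41
count-aux = (-22)-41 = -63

-63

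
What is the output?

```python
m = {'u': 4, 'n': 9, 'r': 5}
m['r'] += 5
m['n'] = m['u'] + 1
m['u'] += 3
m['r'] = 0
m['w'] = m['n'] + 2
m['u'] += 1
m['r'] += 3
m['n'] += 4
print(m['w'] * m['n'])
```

63

m['r'] = 5+5 = 10 → {'u': 4, 'n': 9, 'r': 10}
m['n'] = m['u']+1 = 5 → {'u': 4, 'n': 5, 'r': 10}
m['u'] = 4+3 = 7 → {'u': 7, 'n': 5, 'r': 10}
m['r'] = 0 → {'u': 7, 'n': 5, 'r': 0}
m['w'] = m['n']+2 = 7 → {'u': 7, 'n': 5, 'r': 0, 'w': 7}
m['u'] = 7+1 = 8 → {'u': 8, 'n': 5, 'r': 0, 'w': 7}
m['r'] = 0+3 = 3 → {'u': 8, 'n': 5, 'r': 3, 'w': 7}
m['n'] = 5+4 = 9 → {'u': 8, 'n': 9, 'r': 3, 'w': 7}
m['w']*m['n'] = 7*9 = 63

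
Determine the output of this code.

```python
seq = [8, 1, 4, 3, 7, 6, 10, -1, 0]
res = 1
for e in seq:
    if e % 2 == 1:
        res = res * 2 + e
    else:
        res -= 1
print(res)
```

20

e=8: not odd, res = 1-1 = 0
e=1: odd, res = 0*2+1 = 1
e=4: not odd, res = 1-1 = 0
e=3: odd, res = 0*2+3 = 3
e=7: odd, res = 3*2+7 = 13
e=6: not odd, res = 13-1 = 12
e=10: not odd, res = 12-1 = 11
e=-1: odd, res = 11*2+(-1) = 21
e=0: not odd, res = 21-1 = 20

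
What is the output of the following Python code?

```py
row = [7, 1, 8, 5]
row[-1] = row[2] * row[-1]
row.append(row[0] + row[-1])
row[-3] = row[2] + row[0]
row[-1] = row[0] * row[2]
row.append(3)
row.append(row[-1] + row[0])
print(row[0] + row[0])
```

14

row[-1] = row[2]*row[-1] = 8*5 = 40 → [7, 1, 8, 40]
append row[0]+row[-1] = 7+40 = 47 → [7, 1, 8, 40, 47]
row[-3] = row[2]+row[0] = 8+7 = 15 → [7, 1, 15, 40, 47]
row[-1] = row[0]*row[2] = 7*15 = 105 → [7, 1, 15, 40, 105]
append 3 → [7, 1, 15, 40, 105, 3]
append row[-1]+row[0] = 3+7 = 10 → [7, 1, 15, 40, 105, 3, 10]
row[0]+row[0] = 7+7 = 14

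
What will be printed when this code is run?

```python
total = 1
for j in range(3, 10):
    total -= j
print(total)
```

-41

j=3: total = 1-3 = -2
j=4: total = (-2)-4 = -6
j=5: total = (-6)-5 = -11
j=6: total = (-11)-6 = -17
j=7: total = (-17)-7 = -24
j=8: total = (-24)-8 = -32
j=9: total = (-32)-9 = -41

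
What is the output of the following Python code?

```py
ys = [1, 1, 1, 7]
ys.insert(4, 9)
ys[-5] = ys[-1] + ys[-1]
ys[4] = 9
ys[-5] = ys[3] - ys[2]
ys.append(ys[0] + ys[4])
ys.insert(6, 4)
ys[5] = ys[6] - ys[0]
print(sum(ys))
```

26

insert 9 at 4 → [1, 1, 1, 7, 9]
ys[-5] = ys[-1]+ys[-1] = 9+9 = 18 → [18, 1, 1, 7, 9]
ys[4] = 9 → [18, 1, 1, 7, 9]
ys[-5] = ys[3]-ys[2] = 7-1 = 6 → [6, 1, 1, 7, 9]
append ys[0]+ys[4] = 6+9 = 15 → [6, 1, 1, 7, 9, 15]
insert 4 at 6 → [6, 1, 1, 7, 9, 15, 4]
ys[5] = ys[6]-ys[0] = 4-6 = -2 → [6, 1, 1, 7, 9, -2, 4]
sum = 26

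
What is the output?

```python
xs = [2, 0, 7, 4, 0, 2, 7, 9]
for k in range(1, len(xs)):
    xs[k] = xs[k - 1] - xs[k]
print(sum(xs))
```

-75

k=1: xs[1] = 2-0 = 2 → [2, 2, 7, 4, 0, 2, 7, 9]
k=2: xs[2] = 2-7 = -5 → [2, 2, -5, 4, 0, 2, 7, 9]
k=3: xs[3] = (-5)-4 = -9 → [2, 2, -5, -9, 0, 2, 7, 9]
k=4: xs[4] = (-9)-0 = -9 → [2, 2, -5, -9, -9, 2, 7, 9]
k=5: xs[5] = (-9)-2 = -11 → [2, 2, -5, -9, -9, -11, 7, 9]
k=6: xs[6] = (-11)-7 = -18 → [2, 2, -5, -9, -9, -11, -18, 9]
k=7: xs[7] = (-18)-9 = -27 → [2, 2, -5, -9, -9, -11, -18, -27]
sum = -75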